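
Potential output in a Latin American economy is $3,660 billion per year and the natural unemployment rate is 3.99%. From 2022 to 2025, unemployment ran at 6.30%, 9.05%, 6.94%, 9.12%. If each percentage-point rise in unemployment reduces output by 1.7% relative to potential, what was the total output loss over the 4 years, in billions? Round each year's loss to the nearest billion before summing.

Year 2022: gap = -1.7 × (6.3 - 3.99) = -3.927%, loss ≈ 3660 × 3.927/100 ≈ 144.
Year 2023: gap = -1.7 × (9.05 - 3.99) = -8.602%, loss ≈ 3660 × 8.602/100 ≈ 315.
Year 2024: gap = -1.7 × (6.94 - 3.99) = -5.015%, loss ≈ 3660 × 5.015/100 ≈ 184.
Year 2025: gap = -1.7 × (9.12 - 3.99) = -8.721%, loss ≈ 3660 × 8.721/100 ≈ 319.
Total lost output = 144 + 315 + 184 + 319 = 962 billion.

$962 billion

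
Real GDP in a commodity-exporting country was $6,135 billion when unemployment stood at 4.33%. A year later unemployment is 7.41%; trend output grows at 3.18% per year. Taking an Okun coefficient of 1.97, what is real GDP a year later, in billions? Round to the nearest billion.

$5,958 billion

Δu = 7.41 - 4.33 = 3.08 points.
Okun's law (growth form): g_Y = g_Y* - β × Δu = 3.18 - 1.97 × (3.08) = 3.18 - 6.0676 = -2.8876%.
Real GDP in the next year = 6135 × (1 - 2.8876/100) = 6135 × 0.971124 ≈ 5958 billion.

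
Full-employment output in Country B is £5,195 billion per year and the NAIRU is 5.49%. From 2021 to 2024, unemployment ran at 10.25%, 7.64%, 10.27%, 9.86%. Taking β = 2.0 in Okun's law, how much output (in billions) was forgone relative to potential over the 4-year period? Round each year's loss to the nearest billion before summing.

£1,669 billion

Year 2021: gap = -2.0 × (10.25 - 5.49) = -9.52%, loss ≈ 5195 × 9.52/100 ≈ 495.
Year 2022: gap = -2.0 × (7.64 - 5.49) = -4.3%, loss ≈ 5195 × 4.3/100 ≈ 223.
Year 2023: gap = -2.0 × (10.27 - 5.49) = -9.56%, loss ≈ 5195 × 9.56/100 ≈ 497.
Year 2024: gap = -2.0 × (9.86 - 5.49) = -8.74%, loss ≈ 5195 × 8.74/100 ≈ 454.
Total lost output = 495 + 223 + 497 + 454 = 1669 billion.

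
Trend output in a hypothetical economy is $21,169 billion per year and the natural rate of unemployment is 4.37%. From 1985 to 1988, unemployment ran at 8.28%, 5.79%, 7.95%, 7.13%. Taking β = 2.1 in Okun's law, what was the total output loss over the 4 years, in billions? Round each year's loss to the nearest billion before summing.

Year 1985: gap = -2.1 × (8.28 - 4.37) = -8.211%, loss ≈ 21169 × 8.211/100 ≈ 1738.
Year 1986: gap = -2.1 × (5.79 - 4.37) = -2.982%, loss ≈ 21169 × 2.982/100 ≈ 631.
Year 1987: gap = -2.1 × (7.95 - 4.37) = -7.518%, loss ≈ 21169 × 7.518/100 ≈ 1591.
Year 1988: gap = -2.1 × (7.13 - 4.37) = -5.796%, loss ≈ 21169 × 5.796/100 ≈ 1227.
Total lost output = 1738 + 631 + 1591 + 1227 = 5187 billion.

$5,187 billion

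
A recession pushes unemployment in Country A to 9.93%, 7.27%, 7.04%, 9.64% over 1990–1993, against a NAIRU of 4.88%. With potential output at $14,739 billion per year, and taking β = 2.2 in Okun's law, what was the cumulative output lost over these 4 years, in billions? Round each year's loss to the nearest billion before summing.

$4,656 billion

Year 1990: gap = -2.2 × (9.93 - 4.88) = -11.11%, loss ≈ 14739 × 11.11/100 ≈ 1638.
Year 1991: gap = -2.2 × (7.27 - 4.88) = -5.258%, loss ≈ 14739 × 5.258/100 ≈ 775.
Year 1992: gap = -2.2 × (7.04 - 4.88) = -4.752%, loss ≈ 14739 × 4.752/100 ≈ 700.
Year 1993: gap = -2.2 × (9.64 - 4.88) = -10.472%, loss ≈ 14739 × 10.472/100 ≈ 1543.
Total lost output = 1638 + 775 + 700 + 1543 = 4656 billion.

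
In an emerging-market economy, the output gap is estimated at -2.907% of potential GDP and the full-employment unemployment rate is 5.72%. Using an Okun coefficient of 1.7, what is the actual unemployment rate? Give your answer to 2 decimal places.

7.43%

From Okun's law, u - u* = -(output gap)/β = -(-2.907)/1.7 = 1.71 points.
So u = 5.72 + 1.71 = 7.43%.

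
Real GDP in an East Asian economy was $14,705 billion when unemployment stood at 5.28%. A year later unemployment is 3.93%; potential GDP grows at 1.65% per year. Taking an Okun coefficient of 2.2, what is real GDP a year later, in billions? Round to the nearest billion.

Δu = 3.93 - 5.28 = -1.35 points.
Okun's law (growth form): g_Y = g_Y* - β × Δu = 1.65 - 2.2 × (-1.35) = 1.65 + 2.97 = 4.62%.
Real GDP in the next year = 14705 × (1 + 4.62/100) = 14705 × 1.0462 ≈ 15384 billion.

$15,384 billion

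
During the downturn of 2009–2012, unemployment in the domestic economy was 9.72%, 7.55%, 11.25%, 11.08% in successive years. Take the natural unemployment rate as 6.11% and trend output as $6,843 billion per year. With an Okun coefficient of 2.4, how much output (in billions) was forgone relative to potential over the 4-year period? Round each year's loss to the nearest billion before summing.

Year 2009: gap = -2.4 × (9.72 - 6.11) = -8.664%, loss ≈ 6843 × 8.664/100 ≈ 593.
Year 2010: gap = -2.4 × (7.55 - 6.11) = -3.456%, loss ≈ 6843 × 3.456/100 ≈ 236.
Year 2011: gap = -2.4 × (11.25 - 6.11) = -12.336%, loss ≈ 6843 × 12.336/100 ≈ 844.
Year 2012: gap = -2.4 × (11.08 - 6.11) = -11.928%, loss ≈ 6843 × 11.928/100 ≈ 816.
Total lost output = 593 + 236 + 844 + 816 = 2489 billion.

$2,489 billion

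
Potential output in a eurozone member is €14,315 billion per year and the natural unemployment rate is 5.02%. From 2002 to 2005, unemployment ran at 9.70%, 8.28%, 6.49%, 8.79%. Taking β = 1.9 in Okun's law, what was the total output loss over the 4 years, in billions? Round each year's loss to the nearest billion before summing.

€3,585 billion

Year 2002: gap = -1.9 × (9.7 - 5.02) = -8.892%, loss ≈ 14315 × 8.892/100 ≈ 1273.
Year 2003: gap = -1.9 × (8.28 - 5.02) = -6.194%, loss ≈ 14315 × 6.194/100 ≈ 887.
Year 2004: gap = -1.9 × (6.49 - 5.02) = -2.793%, loss ≈ 14315 × 2.793/100 ≈ 400.
Year 2005: gap = -1.9 × (8.79 - 5.02) = -7.163%, loss ≈ 14315 × 7.163/100 ≈ 1025.
Total lost output = 1273 + 887 + 400 + 1025 = 3585 billion.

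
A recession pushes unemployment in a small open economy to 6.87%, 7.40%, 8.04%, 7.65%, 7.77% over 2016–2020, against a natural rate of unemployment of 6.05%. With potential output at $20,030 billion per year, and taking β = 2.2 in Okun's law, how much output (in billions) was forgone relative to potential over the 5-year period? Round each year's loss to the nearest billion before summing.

$3,296 billion

Year 2016: gap = -2.2 × (6.87 - 6.05) = -1.804%, loss ≈ 20030 × 1.804/100 ≈ 361.
Year 2017: gap = -2.2 × (7.4 - 6.05) = -2.97%, loss ≈ 20030 × 2.97/100 ≈ 595.
Year 2018: gap = -2.2 × (8.04 - 6.05) = -4.378%, loss ≈ 20030 × 4.378/100 ≈ 877.
Year 2019: gap = -2.2 × (7.65 - 6.05) = -3.52%, loss ≈ 20030 × 3.52/100 ≈ 705.
Year 2020: gap = -2.2 × (7.77 - 6.05) = -3.784%, loss ≈ 20030 × 3.784/100 ≈ 758.
Total lost output = 361 + 595 + 877 + 705 + 758 = 3296 billion.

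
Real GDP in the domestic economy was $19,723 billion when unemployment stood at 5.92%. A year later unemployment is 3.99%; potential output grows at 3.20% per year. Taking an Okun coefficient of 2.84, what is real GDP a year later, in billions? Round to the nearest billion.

$21,435 billion

Δu = 3.99 - 5.92 = -1.93 points.
Okun's law (growth form): g_Y = g_Y* - β × Δu = 3.20 - 2.84 × (-1.93) = 3.2 + 5.4812 = 8.6812%.
Real GDP in the next year = 19723 × (1 + 8.6812/100) = 19723 × 1.086812 ≈ 21435 billion.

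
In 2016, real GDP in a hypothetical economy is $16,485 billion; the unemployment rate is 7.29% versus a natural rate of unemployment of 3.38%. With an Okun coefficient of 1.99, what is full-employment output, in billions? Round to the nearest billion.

$17,876 billion

Unemployment gap = 7.29 - 3.38 = 3.91 points, so output gap = -1.99 × 3.91 = -7.7809%.
Since Y = Y* × (1 + gap/100), Y* = 16485/0.922191 ≈ 17876 billion.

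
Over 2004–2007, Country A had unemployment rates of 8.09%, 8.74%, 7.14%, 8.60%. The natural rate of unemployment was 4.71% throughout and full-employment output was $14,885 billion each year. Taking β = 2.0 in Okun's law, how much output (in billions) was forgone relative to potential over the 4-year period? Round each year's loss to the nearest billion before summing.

Year 2004: gap = -2.0 × (8.09 - 4.71) = -6.76%, loss ≈ 14885 × 6.76/100 ≈ 1006.
Year 2005: gap = -2.0 × (8.74 - 4.71) = -8.06%, loss ≈ 14885 × 8.06/100 ≈ 1200.
Year 2006: gap = -2.0 × (7.14 - 4.71) = -4.86%, loss ≈ 14885 × 4.86/100 ≈ 723.
Year 2007: gap = -2.0 × (8.6 - 4.71) = -7.78%, loss ≈ 14885 × 7.78/100 ≈ 1158.
Total lost output = 1006 + 1200 + 723 + 1158 = 4087 billion.

$4,087 billion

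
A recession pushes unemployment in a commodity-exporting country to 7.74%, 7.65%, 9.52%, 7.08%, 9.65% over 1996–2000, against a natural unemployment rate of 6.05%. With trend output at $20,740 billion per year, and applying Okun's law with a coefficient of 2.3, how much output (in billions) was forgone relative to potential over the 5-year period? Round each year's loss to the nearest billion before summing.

$5,432 billion

Year 1996: gap = -2.3 × (7.74 - 6.05) = -3.887%, loss ≈ 20740 × 3.887/100 ≈ 806.
Year 1997: gap = -2.3 × (7.65 - 6.05) = -3.68%, loss ≈ 20740 × 3.68/100 ≈ 763.
Year 1998: gap = -2.3 × (9.52 - 6.05) = -7.981%, loss ≈ 20740 × 7.981/100 ≈ 1655.
Year 1999: gap = -2.3 × (7.08 - 6.05) = -2.369%, loss ≈ 20740 × 2.369/100 ≈ 491.
Year 2000: gap = -2.3 × (9.65 - 6.05) = -8.28%, loss ≈ 20740 × 8.28/100 ≈ 1717.
Total lost output = 806 + 763 + 1655 + 491 + 1717 = 5432 billion.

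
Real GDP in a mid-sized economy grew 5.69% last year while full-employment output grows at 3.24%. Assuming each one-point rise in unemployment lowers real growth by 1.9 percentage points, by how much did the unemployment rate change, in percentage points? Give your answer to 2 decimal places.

Growth-rate Okun's law: g_Y = g_Y* - β × Δu, so Δu = (g_Y* - g_Y)/β.
Δu = (3.24 - 5.69)/1.9 = -2.45/1.9 = -1.29 percentage points.

-1.29 percentage points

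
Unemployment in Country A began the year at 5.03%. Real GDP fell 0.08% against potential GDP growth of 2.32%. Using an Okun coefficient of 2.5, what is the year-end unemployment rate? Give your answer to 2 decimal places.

5.99%

Growth-rate Okun's law: g_Y = g_Y* - β × Δu, so Δu = (g_Y* - g_Y)/β.
Δu = (2.32 + 0.08)/2.5 = 2.4/2.5 = 0.96 percentage points.
Year-end unemployment = 5.03 + 0.96 = 5.99%.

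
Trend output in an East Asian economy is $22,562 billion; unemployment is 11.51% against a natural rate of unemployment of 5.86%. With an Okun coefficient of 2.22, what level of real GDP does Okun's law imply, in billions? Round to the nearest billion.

$19,732 billion

Unemployment gap = 11.51 - 5.86 = 5.65 points, so the output gap is -2.22 × 5.65 = -12.543%.
Actual GDP = 22562 × (1 - 12.543/100) = 22562 × 0.87457 ≈ 19732 billion.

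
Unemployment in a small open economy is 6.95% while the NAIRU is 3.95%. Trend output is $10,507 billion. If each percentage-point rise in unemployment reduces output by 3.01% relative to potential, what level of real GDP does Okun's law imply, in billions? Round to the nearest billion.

Unemployment gap = 6.95 - 3.95 = 3 points, so the output gap is -3.01 × 3 = -9.03%.
Actual GDP = 10507 × (1 - 9.03/100) = 10507 × 0.9097 ≈ 9558 billion.

$9,558 billion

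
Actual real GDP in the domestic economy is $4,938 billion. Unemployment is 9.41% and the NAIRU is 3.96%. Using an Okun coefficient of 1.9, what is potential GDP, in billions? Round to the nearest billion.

$5,508 billion

Unemployment gap = 9.41 - 3.96 = 5.45 points, so output gap = -1.9 × 5.45 = -10.355%.
Since Y = Y* × (1 + gap/100), Y* = 4938/0.89645 ≈ 5508 billion.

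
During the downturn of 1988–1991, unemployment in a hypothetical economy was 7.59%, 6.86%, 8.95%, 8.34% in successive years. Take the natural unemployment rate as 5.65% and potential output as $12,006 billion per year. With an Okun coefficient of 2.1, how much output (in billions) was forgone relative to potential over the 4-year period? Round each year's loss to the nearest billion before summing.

Year 1988: gap = -2.1 × (7.59 - 5.65) = -4.074%, loss ≈ 12006 × 4.074/100 ≈ 489.
Year 1989: gap = -2.1 × (6.86 - 5.65) = -2.541%, loss ≈ 12006 × 2.541/100 ≈ 305.
Year 1990: gap = -2.1 × (8.95 - 5.65) = -6.93%, loss ≈ 12006 × 6.93/100 ≈ 832.
Year 1991: gap = -2.1 × (8.34 - 5.65) = -5.649%, loss ≈ 12006 × 5.649/100 ≈ 678.
Total lost output = 489 + 305 + 832 + 678 = 2304 billion.

$2,304 billion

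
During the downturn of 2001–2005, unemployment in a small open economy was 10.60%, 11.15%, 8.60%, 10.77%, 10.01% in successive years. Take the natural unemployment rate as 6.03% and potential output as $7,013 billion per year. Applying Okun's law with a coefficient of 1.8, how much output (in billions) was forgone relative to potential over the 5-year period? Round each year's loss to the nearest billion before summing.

Year 2001: gap = -1.8 × (10.6 - 6.03) = -8.226%, loss ≈ 7013 × 8.226/100 ≈ 577.
Year 2002: gap = -1.8 × (11.15 - 6.03) = -9.216%, loss ≈ 7013 × 9.216/100 ≈ 646.
Year 2003: gap = -1.8 × (8.6 - 6.03) = -4.626%, loss ≈ 7013 × 4.626/100 ≈ 324.
Year 2004: gap = -1.8 × (10.77 - 6.03) = -8.532%, loss ≈ 7013 × 8.532/100 ≈ 598.
Year 2005: gap = -1.8 × (10.01 - 6.03) = -7.164%, loss ≈ 7013 × 7.164/100 ≈ 502.
Total lost output = 577 + 646 + 324 + 598 + 502 = 2647 billion.

$2,647 billion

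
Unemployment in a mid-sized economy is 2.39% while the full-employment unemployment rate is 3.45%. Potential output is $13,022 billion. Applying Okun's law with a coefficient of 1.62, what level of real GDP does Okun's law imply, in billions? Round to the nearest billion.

$13,246 billion

Unemployment gap = 2.39 - 3.45 = -1.06 points, so the output gap is -1.62 × (-1.06) = 1.7172%.
Actual GDP = 13022 × (1 + 1.7172/100) = 13022 × 1.017172 ≈ 13246 billion.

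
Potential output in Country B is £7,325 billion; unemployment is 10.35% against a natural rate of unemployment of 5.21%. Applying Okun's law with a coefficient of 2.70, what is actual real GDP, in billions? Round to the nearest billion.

£6,308 billion

Unemployment gap = 10.35 - 5.21 = 5.14 points, so the output gap is -2.7 × 5.14 = -13.878%.
Actual GDP = 7325 × (1 - 13.878/100) = 7325 × 0.86122 ≈ 6308 billion.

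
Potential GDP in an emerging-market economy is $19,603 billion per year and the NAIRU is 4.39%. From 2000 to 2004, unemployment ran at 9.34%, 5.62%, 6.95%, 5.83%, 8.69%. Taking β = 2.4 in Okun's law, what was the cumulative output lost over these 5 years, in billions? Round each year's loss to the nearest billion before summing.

$6,812 billion

Year 2000: gap = -2.4 × (9.34 - 4.39) = -11.88%, loss ≈ 19603 × 11.88/100 ≈ 2329.
Year 2001: gap = -2.4 × (5.62 - 4.39) = -2.952%, loss ≈ 19603 × 2.952/100 ≈ 579.
Year 2002: gap = -2.4 × (6.95 - 4.39) = -6.144%, loss ≈ 19603 × 6.144/100 ≈ 1204.
Year 2003: gap = -2.4 × (5.83 - 4.39) = -3.456%, loss ≈ 19603 × 3.456/100 ≈ 677.
Year 2004: gap = -2.4 × (8.69 - 4.39) = -10.32%, loss ≈ 19603 × 10.32/100 ≈ 2023.
Total lost output = 2329 + 579 + 1204 + 677 + 2023 = 6812 billion.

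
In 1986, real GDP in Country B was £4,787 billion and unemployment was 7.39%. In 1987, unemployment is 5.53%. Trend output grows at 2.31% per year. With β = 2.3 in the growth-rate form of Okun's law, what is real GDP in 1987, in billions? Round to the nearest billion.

£5,102 billion

Δu = 5.53 - 7.39 = -1.86 points.
Okun's law (growth form): g_Y = g_Y* - β × Δu = 2.31 - 2.3 × (-1.86) = 2.31 + 4.278 = 6.588%.
Real GDP in the next year = 4787 × (1 + 6.588/100) = 4787 × 1.06588 ≈ 5102 billion.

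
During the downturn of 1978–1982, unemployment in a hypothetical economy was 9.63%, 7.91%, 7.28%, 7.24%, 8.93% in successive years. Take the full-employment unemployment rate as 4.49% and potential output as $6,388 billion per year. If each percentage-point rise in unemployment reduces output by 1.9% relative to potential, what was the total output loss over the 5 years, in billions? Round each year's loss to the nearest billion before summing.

$2,251 billion

Year 1978: gap = -1.9 × (9.63 - 4.49) = -9.766%, loss ≈ 6388 × 9.766/100 ≈ 624.
Year 1979: gap = -1.9 × (7.91 - 4.49) = -6.498%, loss ≈ 6388 × 6.498/100 ≈ 415.
Year 1980: gap = -1.9 × (7.28 - 4.49) = -5.301%, loss ≈ 6388 × 5.301/100 ≈ 339.
Year 1981: gap = -1.9 × (7.24 - 4.49) = -5.225%, loss ≈ 6388 × 5.225/100 ≈ 334.
Year 1982: gap = -1.9 × (8.93 - 4.49) = -8.436%, loss ≈ 6388 × 8.436/100 ≈ 539.
Total lost output = 624 + 415 + 339 + 334 + 539 = 2251 billion.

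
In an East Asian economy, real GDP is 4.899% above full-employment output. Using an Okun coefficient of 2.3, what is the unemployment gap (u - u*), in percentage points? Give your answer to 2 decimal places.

-2.13 percentage points

Okun's law: output gap = -β × (u - u*), so u - u* = -(output gap)/β.
u - u* = -(4.899)/2.3 = -2.13 percentage points.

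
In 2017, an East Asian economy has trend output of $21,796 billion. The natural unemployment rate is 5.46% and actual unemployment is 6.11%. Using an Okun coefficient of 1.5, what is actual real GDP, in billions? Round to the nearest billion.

$21,583 billion

Unemployment gap = 6.11 - 5.46 = 0.65 points, so the output gap is -1.5 × 0.65 = -0.975%.
Actual GDP = 21796 × (1 - 0.975/100) = 21796 × 0.99025 ≈ 21583 billion.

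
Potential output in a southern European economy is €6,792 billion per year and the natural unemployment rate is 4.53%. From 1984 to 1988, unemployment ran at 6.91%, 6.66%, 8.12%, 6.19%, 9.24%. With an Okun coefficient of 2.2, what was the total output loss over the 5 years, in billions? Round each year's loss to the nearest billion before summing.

Year 1984: gap = -2.2 × (6.91 - 4.53) = -5.236%, loss ≈ 6792 × 5.236/100 ≈ 356.
Year 1985: gap = -2.2 × (6.66 - 4.53) = -4.686%, loss ≈ 6792 × 4.686/100 ≈ 318.
Year 1986: gap = -2.2 × (8.12 - 4.53) = -7.898%, loss ≈ 6792 × 7.898/100 ≈ 536.
Year 1987: gap = -2.2 × (6.19 - 4.53) = -3.652%, loss ≈ 6792 × 3.652/100 ≈ 248.
Year 1988: gap = -2.2 × (9.24 - 4.53) = -10.362%, loss ≈ 6792 × 10.362/100 ≈ 704.
Total lost output = 356 + 318 + 536 + 248 + 704 = 2162 billion.

€2,162 billion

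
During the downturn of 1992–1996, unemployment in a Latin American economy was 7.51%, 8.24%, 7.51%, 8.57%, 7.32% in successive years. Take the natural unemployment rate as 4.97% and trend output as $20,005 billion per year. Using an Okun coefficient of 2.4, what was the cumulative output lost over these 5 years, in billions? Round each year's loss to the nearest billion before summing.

Year 1992: gap = -2.4 × (7.51 - 4.97) = -6.096%, loss ≈ 20005 × 6.096/100 ≈ 1220.
Year 1993: gap = -2.4 × (8.24 - 4.97) = -7.848%, loss ≈ 20005 × 7.848/100 ≈ 1570.
Year 1994: gap = -2.4 × (7.51 - 4.97) = -6.096%, loss ≈ 20005 × 6.096/100 ≈ 1220.
Year 1995: gap = -2.4 × (8.57 - 4.97) = -8.64%, loss ≈ 20005 × 8.64/100 ≈ 1728.
Year 1996: gap = -2.4 × (7.32 - 4.97) = -5.64%, loss ≈ 20005 × 5.64/100 ≈ 1128.
Total lost output = 1220 + 1570 + 1220 + 1728 + 1128 = 6866 billion.

$6,866 billion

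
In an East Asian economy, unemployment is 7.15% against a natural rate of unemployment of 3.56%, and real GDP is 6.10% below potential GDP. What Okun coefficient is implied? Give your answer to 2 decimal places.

Okun's law: output gap = -β × (u - u*).
-6.10 = -β × (7.15 - 3.56) = -β × 3.59, so β = 6.1/3.59 = 1.70.

β ≈ 1.70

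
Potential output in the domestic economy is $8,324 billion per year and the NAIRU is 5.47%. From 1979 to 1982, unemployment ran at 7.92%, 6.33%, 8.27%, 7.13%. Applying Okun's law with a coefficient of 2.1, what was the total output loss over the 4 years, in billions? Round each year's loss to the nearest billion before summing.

Year 1979: gap = -2.1 × (7.92 - 5.47) = -5.145%, loss ≈ 8324 × 5.145/100 ≈ 428.
Year 1980: gap = -2.1 × (6.33 - 5.47) = -1.806%, loss ≈ 8324 × 1.806/100 ≈ 150.
Year 1981: gap = -2.1 × (8.27 - 5.47) = -5.88%, loss ≈ 8324 × 5.88/100 ≈ 489.
Year 1982: gap = -2.1 × (7.13 - 5.47) = -3.486%, loss ≈ 8324 × 3.486/100 ≈ 290.
Total lost output = 428 + 150 + 489 + 290 = 1357 billion.

$1,357 billion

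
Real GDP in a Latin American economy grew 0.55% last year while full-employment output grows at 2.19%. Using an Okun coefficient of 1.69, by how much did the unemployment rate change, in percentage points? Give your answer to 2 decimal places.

Growth-rate Okun's law: g_Y = g_Y* - β × Δu, so Δu = (g_Y* - g_Y)/β.
Δu = (2.19 - 0.55)/1.69 = 1.64/1.69 = 0.97 percentage points.

0.97 percentage points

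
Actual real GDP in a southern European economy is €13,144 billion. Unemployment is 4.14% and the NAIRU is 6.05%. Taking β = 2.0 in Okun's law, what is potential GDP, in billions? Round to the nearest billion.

Unemployment gap = 4.14 - 6.05 = -1.91 points, so output gap = -2 × (-1.91) = 3.82%.
Since Y = Y* × (1 + gap/100), Y* = 13144/1.0382 ≈ 12660 billion.

€12,660 billion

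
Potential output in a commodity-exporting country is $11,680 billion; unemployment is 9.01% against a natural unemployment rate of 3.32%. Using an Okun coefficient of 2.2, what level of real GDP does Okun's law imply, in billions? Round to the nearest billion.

$10,218 billion

Unemployment gap = 9.01 - 3.32 = 5.69 points, so the output gap is -2.2 × 5.69 = -12.518%.
Actual GDP = 11680 × (1 - 12.518/100) = 11680 × 0.87482 ≈ 10218 billion.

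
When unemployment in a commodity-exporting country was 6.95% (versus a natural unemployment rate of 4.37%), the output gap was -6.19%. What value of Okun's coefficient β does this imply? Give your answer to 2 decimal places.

Okun's law: output gap = -β × (u - u*).
-6.19 = -β × (6.95 - 4.37) = -β × 2.58, so β = 6.19/2.58 = 2.40.

β ≈ 2.40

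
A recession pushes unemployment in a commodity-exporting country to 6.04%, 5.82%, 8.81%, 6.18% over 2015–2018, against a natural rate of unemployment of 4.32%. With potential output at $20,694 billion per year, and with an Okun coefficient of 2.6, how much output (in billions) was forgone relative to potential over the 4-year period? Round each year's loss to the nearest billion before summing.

Year 2015: gap = -2.6 × (6.04 - 4.32) = -4.472%, loss ≈ 20694 × 4.472/100 ≈ 925.
Year 2016: gap = -2.6 × (5.82 - 4.32) = -3.9%, loss ≈ 20694 × 3.9/100 ≈ 807.
Year 2017: gap = -2.6 × (8.81 - 4.32) = -11.674%, loss ≈ 20694 × 11.674/100 ≈ 2416.
Year 2018: gap = -2.6 × (6.18 - 4.32) = -4.836%, loss ≈ 20694 × 4.836/100 ≈ 1001.
Total lost output = 925 + 807 + 2416 + 1001 = 5149 billion.

$5,149 billion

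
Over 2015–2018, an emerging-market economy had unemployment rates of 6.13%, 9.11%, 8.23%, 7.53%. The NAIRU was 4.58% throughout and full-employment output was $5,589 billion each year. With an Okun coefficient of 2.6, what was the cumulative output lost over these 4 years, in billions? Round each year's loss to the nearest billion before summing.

Year 2015: gap = -2.6 × (6.13 - 4.58) = -4.03%, loss ≈ 5589 × 4.03/100 ≈ 225.
Year 2016: gap = -2.6 × (9.11 - 4.58) = -11.778%, loss ≈ 5589 × 11.778/100 ≈ 658.
Year 2017: gap = -2.6 × (8.23 - 4.58) = -9.49%, loss ≈ 5589 × 9.49/100 ≈ 530.
Year 2018: gap = -2.6 × (7.53 - 4.58) = -7.67%, loss ≈ 5589 × 7.67/100 ≈ 429.
Total lost output = 225 + 658 + 530 + 429 = 1842 billion.

$1,842 billion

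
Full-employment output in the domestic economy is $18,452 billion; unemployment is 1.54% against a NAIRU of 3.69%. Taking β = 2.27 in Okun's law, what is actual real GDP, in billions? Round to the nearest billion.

Unemployment gap = 1.54 - 3.69 = -2.15 points, so the output gap is -2.27 × (-2.15) = 4.8805%.
Actual GDP = 18452 × (1 + 4.8805/100) = 18452 × 1.048805 ≈ 19353 billion.

$19,353 billion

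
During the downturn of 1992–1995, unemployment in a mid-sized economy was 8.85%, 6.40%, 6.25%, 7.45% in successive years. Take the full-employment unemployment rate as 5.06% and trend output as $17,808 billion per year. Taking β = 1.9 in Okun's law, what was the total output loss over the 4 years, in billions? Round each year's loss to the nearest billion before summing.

$2,947 billion

Year 1992: gap = -1.9 × (8.85 - 5.06) = -7.201%, loss ≈ 17808 × 7.201/100 ≈ 1282.
Year 1993: gap = -1.9 × (6.4 - 5.06) = -2.546%, loss ≈ 17808 × 2.546/100 ≈ 453.
Year 1994: gap = -1.9 × (6.25 - 5.06) = -2.261%, loss ≈ 17808 × 2.261/100 ≈ 403.
Year 1995: gap = -1.9 × (7.45 - 5.06) = -4.541%, loss ≈ 17808 × 4.541/100 ≈ 809.
Total lost output = 1282 + 453 + 403 + 809 = 2947 billion.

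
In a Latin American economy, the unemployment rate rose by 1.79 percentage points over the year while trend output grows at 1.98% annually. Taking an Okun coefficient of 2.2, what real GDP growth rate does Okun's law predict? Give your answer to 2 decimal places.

Growth-rate Okun's law: g_Y = g_Y* - β × Δu.
g_Y = 1.98 - 2.2 × (1.79) = 1.98 - 3.938 = -1.958%, i.e. -1.96% to 2 d.p.

-1.96%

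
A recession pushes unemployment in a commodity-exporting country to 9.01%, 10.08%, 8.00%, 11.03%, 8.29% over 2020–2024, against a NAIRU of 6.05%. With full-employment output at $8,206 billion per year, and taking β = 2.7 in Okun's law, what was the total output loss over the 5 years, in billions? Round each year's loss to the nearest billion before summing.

$3,580 billion

Year 2020: gap = -2.7 × (9.01 - 6.05) = -7.992%, loss ≈ 8206 × 7.992/100 ≈ 656.
Year 2021: gap = -2.7 × (10.08 - 6.05) = -10.881%, loss ≈ 8206 × 10.881/100 ≈ 893.
Year 2022: gap = -2.7 × (8 - 6.05) = -5.265%, loss ≈ 8206 × 5.265/100 ≈ 432.
Year 2023: gap = -2.7 × (11.03 - 6.05) = -13.446%, loss ≈ 8206 × 13.446/100 ≈ 1103.
Year 2024: gap = -2.7 × (8.29 - 6.05) = -6.048%, loss ≈ 8206 × 6.048/100 ≈ 496.
Total lost output = 656 + 893 + 432 + 1103 + 496 = 3580 billion.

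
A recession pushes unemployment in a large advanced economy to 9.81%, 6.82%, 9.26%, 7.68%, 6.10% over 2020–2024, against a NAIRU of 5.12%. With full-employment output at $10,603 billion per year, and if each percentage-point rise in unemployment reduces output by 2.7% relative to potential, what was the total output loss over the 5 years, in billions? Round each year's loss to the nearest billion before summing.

Year 2020: gap = -2.7 × (9.81 - 5.12) = -12.663%, loss ≈ 10603 × 12.663/100 ≈ 1343.
Year 2021: gap = -2.7 × (6.82 - 5.12) = -4.59%, loss ≈ 10603 × 4.59/100 ≈ 487.
Year 2022: gap = -2.7 × (9.26 - 5.12) = -11.178%, loss ≈ 10603 × 11.178/100 ≈ 1185.
Year 2023: gap = -2.7 × (7.68 - 5.12) = -6.912%, loss ≈ 10603 × 6.912/100 ≈ 733.
Year 2024: gap = -2.7 × (6.1 - 5.12) = -2.646%, loss ≈ 10603 × 2.646/100 ≈ 281.
Total lost output = 1343 + 487 + 1185 + 733 + 281 = 4029 billion.

$4,029 billion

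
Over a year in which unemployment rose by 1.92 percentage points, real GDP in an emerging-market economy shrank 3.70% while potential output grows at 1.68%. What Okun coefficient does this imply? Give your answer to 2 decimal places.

β ≈ 2.80

Growth form: g_Y = g_Y* - β × Δu, so β = (g_Y* - g_Y)/Δu.
β = (1.68 + 3.7)/1.92 = 5.38/1.92 = 2.80.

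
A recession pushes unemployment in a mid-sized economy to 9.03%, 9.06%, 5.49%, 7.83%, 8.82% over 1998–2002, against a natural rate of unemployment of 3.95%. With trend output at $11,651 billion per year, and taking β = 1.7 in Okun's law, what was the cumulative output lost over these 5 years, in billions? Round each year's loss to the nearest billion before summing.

Year 1998: gap = -1.7 × (9.03 - 3.95) = -8.636%, loss ≈ 11651 × 8.636/100 ≈ 1006.
Year 1999: gap = -1.7 × (9.06 - 3.95) = -8.687%, loss ≈ 11651 × 8.687/100 ≈ 1012.
Year 2000: gap = -1.7 × (5.49 - 3.95) = -2.618%, loss ≈ 11651 × 2.618/100 ≈ 305.
Year 2001: gap = -1.7 × (7.83 - 3.95) = -6.596%, loss ≈ 11651 × 6.596/100 ≈ 768.
Year 2002: gap = -1.7 × (8.82 - 3.95) = -8.279%, loss ≈ 11651 × 8.279/100 ≈ 965.
Total lost output = 1006 + 1012 + 305 + 768 + 965 = 4056 billion.

$4,056 billion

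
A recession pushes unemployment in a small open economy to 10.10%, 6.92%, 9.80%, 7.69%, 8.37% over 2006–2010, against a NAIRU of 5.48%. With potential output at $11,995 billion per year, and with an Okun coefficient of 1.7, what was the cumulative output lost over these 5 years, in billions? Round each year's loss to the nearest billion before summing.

Year 2006: gap = -1.7 × (10.1 - 5.48) = -7.854%, loss ≈ 11995 × 7.854/100 ≈ 942.
Year 2007: gap = -1.7 × (6.92 - 5.48) = -2.448%, loss ≈ 11995 × 2.448/100 ≈ 294.
Year 2008: gap = -1.7 × (9.8 - 5.48) = -7.344%, loss ≈ 11995 × 7.344/100 ≈ 881.
Year 2009: gap = -1.7 × (7.69 - 5.48) = -3.757%, loss ≈ 11995 × 3.757/100 ≈ 451.
Year 2010: gap = -1.7 × (8.37 - 5.48) = -4.913%, loss ≈ 11995 × 4.913/100 ≈ 589.
Total lost output = 942 + 294 + 881 + 451 + 589 = 3157 billion.

$3,157 billion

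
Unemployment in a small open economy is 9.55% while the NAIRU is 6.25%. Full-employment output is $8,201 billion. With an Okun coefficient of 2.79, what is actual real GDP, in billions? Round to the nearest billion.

Unemployment gap = 9.55 - 6.25 = 3.3 points, so the output gap is -2.79 × 3.3 = -9.207%.
Actual GDP = 8201 × (1 - 9.207/100) = 8201 × 0.90793 ≈ 7446 billion.

$7,446 billion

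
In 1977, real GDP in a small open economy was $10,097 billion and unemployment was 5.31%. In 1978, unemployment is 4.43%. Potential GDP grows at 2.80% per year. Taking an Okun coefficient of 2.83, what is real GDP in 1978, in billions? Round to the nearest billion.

Δu = 4.43 - 5.31 = -0.88 points.
Okun's law (growth form): g_Y = g_Y* - β × Δu = 2.80 - 2.83 × (-0.88) = 2.8 + 2.4904 = 5.2904%.
Real GDP in the next year = 10097 × (1 + 5.2904/100) = 10097 × 1.052904 ≈ 10631 billion.

$10,631 billion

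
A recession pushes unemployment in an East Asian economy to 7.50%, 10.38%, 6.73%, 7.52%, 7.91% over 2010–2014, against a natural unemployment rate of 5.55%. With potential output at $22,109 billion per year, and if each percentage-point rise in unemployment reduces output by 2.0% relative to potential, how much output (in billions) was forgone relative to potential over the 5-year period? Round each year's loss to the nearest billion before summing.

Year 2010: gap = -2.0 × (7.5 - 5.55) = -3.9%, loss ≈ 22109 × 3.9/100 ≈ 862.
Year 2011: gap = -2.0 × (10.38 - 5.55) = -9.66%, loss ≈ 22109 × 9.66/100 ≈ 2136.
Year 2012: gap = -2.0 × (6.73 - 5.55) = -2.36%, loss ≈ 22109 × 2.36/100 ≈ 522.
Year 2013: gap = -2.0 × (7.52 - 5.55) = -3.94%, loss ≈ 22109 × 3.94/100 ≈ 871.
Year 2014: gap = -2.0 × (7.91 - 5.55) = -4.72%, loss ≈ 22109 × 4.72/100 ≈ 1044.
Total lost output = 862 + 2136 + 522 + 871 + 1044 = 5435 billion.

$5,435 billion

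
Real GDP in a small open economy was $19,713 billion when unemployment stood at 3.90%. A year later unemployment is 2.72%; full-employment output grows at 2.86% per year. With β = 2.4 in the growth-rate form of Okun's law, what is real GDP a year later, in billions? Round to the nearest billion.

Δu = 2.72 - 3.9 = -1.18 points.
Okun's law (growth form): g_Y = g_Y* - β × Δu = 2.86 - 2.4 × (-1.18) = 2.86 + 2.832 = 5.692%.
Real GDP in the next year = 19713 × (1 + 5.692/100) = 19713 × 1.05692 ≈ 20835 billion.

$20,835 billion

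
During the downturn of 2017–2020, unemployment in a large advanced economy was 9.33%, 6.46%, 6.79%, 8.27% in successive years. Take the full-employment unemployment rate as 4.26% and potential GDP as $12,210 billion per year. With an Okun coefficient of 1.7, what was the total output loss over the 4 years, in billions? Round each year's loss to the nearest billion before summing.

Year 2017: gap = -1.7 × (9.33 - 4.26) = -8.619%, loss ≈ 12210 × 8.619/100 ≈ 1052.
Year 2018: gap = -1.7 × (6.46 - 4.26) = -3.74%, loss ≈ 12210 × 3.74/100 ≈ 457.
Year 2019: gap = -1.7 × (6.79 - 4.26) = -4.301%, loss ≈ 12210 × 4.301/100 ≈ 525.
Year 2020: gap = -1.7 × (8.27 - 4.26) = -6.817%, loss ≈ 12210 × 6.817/100 ≈ 832.
Total lost output = 1052 + 457 + 525 + 832 = 2866 billion.

$2,866 billion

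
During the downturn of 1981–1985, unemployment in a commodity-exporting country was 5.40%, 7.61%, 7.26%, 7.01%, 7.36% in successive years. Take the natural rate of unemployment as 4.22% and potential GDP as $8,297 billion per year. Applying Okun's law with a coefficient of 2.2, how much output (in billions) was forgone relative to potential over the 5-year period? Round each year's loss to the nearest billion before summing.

$2,471 billion

Year 1981: gap = -2.2 × (5.4 - 4.22) = -2.596%, loss ≈ 8297 × 2.596/100 ≈ 215.
Year 1982: gap = -2.2 × (7.61 - 4.22) = -7.458%, loss ≈ 8297 × 7.458/100 ≈ 619.
Year 1983: gap = -2.2 × (7.26 - 4.22) = -6.688%, loss ≈ 8297 × 6.688/100 ≈ 555.
Year 1984: gap = -2.2 × (7.01 - 4.22) = -6.138%, loss ≈ 8297 × 6.138/100 ≈ 509.
Year 1985: gap = -2.2 × (7.36 - 4.22) = -6.908%, loss ≈ 8297 × 6.908/100 ≈ 573.
Total lost output = 215 + 619 + 555 + 509 + 573 = 2471 billion.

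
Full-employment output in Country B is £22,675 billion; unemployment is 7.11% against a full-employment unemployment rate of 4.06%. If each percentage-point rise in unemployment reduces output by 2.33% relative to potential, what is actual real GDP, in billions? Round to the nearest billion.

£21,064 billion

Unemployment gap = 7.11 - 4.06 = 3.05 points, so the output gap is -2.33 × 3.05 = -7.1065%.
Actual GDP = 22675 × (1 - 7.1065/100) = 22675 × 0.928935 ≈ 21064 billion.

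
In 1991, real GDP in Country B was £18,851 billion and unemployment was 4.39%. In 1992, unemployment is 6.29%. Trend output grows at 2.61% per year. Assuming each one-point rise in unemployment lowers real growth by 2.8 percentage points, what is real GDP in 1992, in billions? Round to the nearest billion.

£18,340 billion

Δu = 6.29 - 4.39 = 1.9 points.
Okun's law (growth form): g_Y = g_Y* - β × Δu = 2.61 - 2.8 × (1.90) = 2.61 - 5.32 = -2.71%.
Real GDP in the next year = 18851 × (1 - 2.71/100) = 18851 × 0.9729 ≈ 18340 billion.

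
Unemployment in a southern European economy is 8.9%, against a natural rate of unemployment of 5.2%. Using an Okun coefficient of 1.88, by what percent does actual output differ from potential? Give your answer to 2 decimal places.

-6.96%

The unemployment gap is 8.9 - 5.2 = 3.7 percentage points.
Okun's law gives an output gap of -1.88 × 3.7 = -6.956%, i.e. 6.96% below potential.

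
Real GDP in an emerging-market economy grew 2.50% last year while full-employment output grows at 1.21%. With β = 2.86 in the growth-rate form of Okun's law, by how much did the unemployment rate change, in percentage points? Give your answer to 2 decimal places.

-0.45 percentage points

Growth-rate Okun's law: g_Y = g_Y* - β × Δu, so Δu = (g_Y* - g_Y)/β.
Δu = (1.21 - 2.5)/2.86 = -1.29/2.86 = -0.45 percentage points.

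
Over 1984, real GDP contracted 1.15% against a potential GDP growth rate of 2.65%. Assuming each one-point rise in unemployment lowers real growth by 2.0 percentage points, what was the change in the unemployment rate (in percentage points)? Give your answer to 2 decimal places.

Growth-rate Okun's law: g_Y = g_Y* - β × Δu, so Δu = (g_Y* - g_Y)/β.
Δu = (2.65 + 1.15)/2.0 = 3.8/2.0 = 1.90 percentage points.

1.90 percentage points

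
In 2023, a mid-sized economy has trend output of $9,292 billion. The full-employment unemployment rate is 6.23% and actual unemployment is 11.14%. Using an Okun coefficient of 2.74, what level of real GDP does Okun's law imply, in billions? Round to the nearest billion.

$8,042 billion

Unemployment gap = 11.14 - 6.23 = 4.91 points, so the output gap is -2.74 × 4.91 = -13.4534%.
Actual GDP = 9292 × (1 - 13.4534/100) = 9292 × 0.865466 ≈ 8042 billion.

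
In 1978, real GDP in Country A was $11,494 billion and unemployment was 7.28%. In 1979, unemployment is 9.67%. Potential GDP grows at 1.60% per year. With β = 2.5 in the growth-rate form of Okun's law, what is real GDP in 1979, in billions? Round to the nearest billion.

Δu = 9.67 - 7.28 = 2.39 points.
Okun's law (growth form): g_Y = g_Y* - β × Δu = 1.60 - 2.5 × (2.39) = 1.6 - 5.975 = -4.375%.
Real GDP in the next year = 11494 × (1 - 4.375/100) = 11494 × 0.95625 ≈ 10991 billion.

$10,991 billion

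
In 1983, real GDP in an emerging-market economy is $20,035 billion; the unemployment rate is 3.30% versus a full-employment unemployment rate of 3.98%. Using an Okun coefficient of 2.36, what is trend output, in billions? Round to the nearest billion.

Unemployment gap = 3.3 - 3.98 = -0.68 points, so output gap = -2.36 × (-0.68) = 1.6048%.
Since Y = Y* × (1 + gap/100), Y* = 20035/1.016048 ≈ 19719 billion.

$19,719 billion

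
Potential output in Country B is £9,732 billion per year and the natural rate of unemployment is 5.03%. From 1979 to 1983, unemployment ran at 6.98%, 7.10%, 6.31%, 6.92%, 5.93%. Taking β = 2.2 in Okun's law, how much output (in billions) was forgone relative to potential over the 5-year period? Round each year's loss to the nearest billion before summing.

£1,733 billion

Year 1979: gap = -2.2 × (6.98 - 5.03) = -4.29%, loss ≈ 9732 × 4.29/100 ≈ 418.
Year 1980: gap = -2.2 × (7.1 - 5.03) = -4.554%, loss ≈ 9732 × 4.554/100 ≈ 443.
Year 1981: gap = -2.2 × (6.31 - 5.03) = -2.816%, loss ≈ 9732 × 2.816/100 ≈ 274.
Year 1982: gap = -2.2 × (6.92 - 5.03) = -4.158%, loss ≈ 9732 × 4.158/100 ≈ 405.
Year 1983: gap = -2.2 × (5.93 - 5.03) = -1.98%, loss ≈ 9732 × 1.98/100 ≈ 193.
Total lost output = 418 + 443 + 274 + 405 + 193 = 1733 billion.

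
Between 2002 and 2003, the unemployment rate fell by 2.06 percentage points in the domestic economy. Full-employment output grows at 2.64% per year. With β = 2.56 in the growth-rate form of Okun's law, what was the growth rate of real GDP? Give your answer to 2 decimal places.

7.91%

Growth-rate Okun's law: g_Y = g_Y* - β × Δu.
g_Y = 2.64 - 2.56 × (-2.06) = 2.64 + 5.2736 = 7.9136%, i.e. 7.91% to 2 d.p.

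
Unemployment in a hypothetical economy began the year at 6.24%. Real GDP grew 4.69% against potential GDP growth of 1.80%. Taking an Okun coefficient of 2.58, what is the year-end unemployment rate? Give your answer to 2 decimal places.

5.12%

Growth-rate Okun's law: g_Y = g_Y* - β × Δu, so Δu = (g_Y* - g_Y)/β.
Δu = (1.8 - 4.69)/2.58 = -2.89/2.58 = -1.12 percentage points.
Year-end unemployment = 6.24 - 1.12 = 5.12%.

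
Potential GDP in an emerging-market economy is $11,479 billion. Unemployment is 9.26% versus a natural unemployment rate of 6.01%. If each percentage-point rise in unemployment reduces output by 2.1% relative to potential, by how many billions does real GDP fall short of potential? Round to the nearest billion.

$783 billion

Output gap = -2.1 × (9.26 - 6.01) = -2.1 × 3.25 = -6.825%.
Actual GDP ≈ 11479 × 0.93175 ≈ 10696 billion, so the shortfall is 11479 - 10696 = 783 billion.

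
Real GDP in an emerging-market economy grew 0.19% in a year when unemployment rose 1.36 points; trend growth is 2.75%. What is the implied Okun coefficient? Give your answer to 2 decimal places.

Growth form: g_Y = g_Y* - β × Δu, so β = (g_Y* - g_Y)/Δu.
β = (2.75 - 0.19)/1.36 = 2.56/1.36 = 1.88.

β ≈ 1.88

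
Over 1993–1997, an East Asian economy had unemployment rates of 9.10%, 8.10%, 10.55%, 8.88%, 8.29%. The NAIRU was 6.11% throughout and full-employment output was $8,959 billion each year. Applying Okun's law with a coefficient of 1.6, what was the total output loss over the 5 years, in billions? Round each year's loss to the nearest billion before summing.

Year 1993: gap = -1.6 × (9.1 - 6.11) = -4.784%, loss ≈ 8959 × 4.784/100 ≈ 429.
Year 1994: gap = -1.6 × (8.1 - 6.11) = -3.184%, loss ≈ 8959 × 3.184/100 ≈ 285.
Year 1995: gap = -1.6 × (10.55 - 6.11) = -7.104%, loss ≈ 8959 × 7.104/100 ≈ 636.
Year 1996: gap = -1.6 × (8.88 - 6.11) = -4.432%, loss ≈ 8959 × 4.432/100 ≈ 397.
Year 1997: gap = -1.6 × (8.29 - 6.11) = -3.488%, loss ≈ 8959 × 3.488/100 ≈ 312.
Total lost output = 429 + 285 + 636 + 397 + 312 = 2059 billion.

$2,059 billion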